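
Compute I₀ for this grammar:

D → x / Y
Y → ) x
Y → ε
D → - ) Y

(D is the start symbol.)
First, augment the grammar with D' → D
I₀ = CLOSURE({ [D' → . D] }):
  [D' → . D] has the dot before D: add [D → . x / Y], [D → . - ) Y]
No further items can be added.

I₀ = { [D → . - ) Y], [D → . x / Y], [D' → . D] }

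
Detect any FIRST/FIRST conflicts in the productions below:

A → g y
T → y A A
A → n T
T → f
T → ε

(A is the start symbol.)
A FIRST/FIRST conflict occurs when two productions N → α and N → β for the same non-terminal have FIRST(α) ∩ FIRST(β) ≠ ∅ (with ε ∈ FIRST of a nullable right-hand side, so two nullable alternatives also conflict).

Productions for A:
  A → g y: FIRST = { 'g' }
  A → n T: FIRST = { 'n' }
Productions for T:
  T → y A A: FIRST = { 'y' }
  T → f: FIRST = { 'f' }
  T → ε: FIRST = { ε }

All alternatives of each non-terminal have pairwise disjoint FIRST sets.

Answer: No FIRST/FIRST conflicts.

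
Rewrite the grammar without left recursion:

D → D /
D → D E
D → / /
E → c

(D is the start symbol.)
D is directly left-recursive. The standard transformation for
  A → A α₁ | ... | A α_m | β₁ | ... | β_n
is
  A  → β₁ A' | ... | β_n A'
  A' → α₁ A' | ... | α_m A' | ε

D → / / becomes D → / / D'
D → D / becomes D' → / D'
D → D E becomes D' → E D'
Add D' → ε

Productions for other non-terminals are unchanged:
  E → c

Resulting grammar:
D → / / D'
D' → / D'
D' → E D'
D' → ε
E → c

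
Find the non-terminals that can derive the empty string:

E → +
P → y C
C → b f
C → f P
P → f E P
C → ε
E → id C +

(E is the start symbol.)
A non-terminal is nullable if it can derive ε (the empty string): either it has an ε-production, or it has a production whose right-hand side consists entirely of nullable non-terminals.

ε-productions: C → ε
So C is immediately nullable.
No further non-terminal can be added: every production for the remaining non-terminals contains a terminal or a non-nullable non-terminal.
Nullable = { 'C' }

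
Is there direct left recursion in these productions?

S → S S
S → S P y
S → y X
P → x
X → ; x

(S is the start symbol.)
Yes, S is left-recursive

Direct left recursion occurs when N → N α for some non-terminal N (the right-hand side begins with the left-hand side itself).

S → S S: LEFT RECURSIVE (starts with S)
S → S P y: LEFT RECURSIVE (starts with S)
S → y X: starts with y
P → x: starts with x
X → ; x: starts with ';'

The grammar has direct left recursion on: S.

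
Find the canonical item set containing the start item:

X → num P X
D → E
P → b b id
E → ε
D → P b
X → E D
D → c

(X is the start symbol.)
{ [E → .], [X → . E D], [X → . num P X], [X' → . X] }

First, augment the grammar with X' → X
I₀ = CLOSURE({ [X' → . X] }):
  [X' → . X] has the dot before X: add [X → . num P X], [X → . E D]
  [X → . E D] has the dot before E: add [E → .]
No further items can be added.

I₀ = { [E → .], [X → . E D], [X → . num P X], [X' → . X] }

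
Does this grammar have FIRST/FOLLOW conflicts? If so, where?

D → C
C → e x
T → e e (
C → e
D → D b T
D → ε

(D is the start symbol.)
A FIRST/FOLLOW conflict occurs when a non-terminal N has a nullable alternative N → β (β ⇒* ε) and another alternative N → α with FIRST(α) ∩ FOLLOW(N) ≠ ∅: on such a lookahead the parser cannot decide between expanding α and letting N vanish via β.

Nullable non-terminals: D.
FIRST sets used below: FIRST(C) = { 'e' }, FIRST(D) = { 'b', 'e', ε }

D: nullable alternative(s) D → ε; FOLLOW(D) = { $, 'b' }
  D → C: FIRST \ {ε} = { 'e' } — disjoint from FOLLOW(D)
  D → D b T: FIRST \ {ε} = { 'b', 'e' } — overlaps FOLLOW(D) on { 'b' }: CONFLICT
  D → ε: FIRST \ {ε} = { } — this is the only nullable alternative, skip

C, T have no nullable alternative, so no FIRST/FOLLOW check is needed there.

So the grammar has 1 FIRST/FOLLOW conflict (marked CONFLICT above).

Answer: Yes. D → D b T with FOLLOW(D) on { 'b' }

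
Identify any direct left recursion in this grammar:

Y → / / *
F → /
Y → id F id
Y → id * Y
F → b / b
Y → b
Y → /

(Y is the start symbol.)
Direct left recursion occurs when N → N α for some non-terminal N (the right-hand side begins with the left-hand side itself).

Y → / / *: starts with '/'
F → /: starts with '/'
Y → id F id: starts with id
Y → id * Y: starts with id
F → b / b: starts with b
Y → b: starts with b
Y → /: starts with '/'

No direct left recursion found.

Answer: No direct left recursion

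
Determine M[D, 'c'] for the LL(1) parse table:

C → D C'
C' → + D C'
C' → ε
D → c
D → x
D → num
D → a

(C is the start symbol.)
D → c

To find M[D, 'c'], we find productions for D where 'c' is in the predict set (PREDICT(N → α) = (FIRST(α) \ {ε}) ∪ (FOLLOW(N) if α ⇒* ε)).

D → c: PREDICT = { 'c' }
  'c' is in predict set, so this production goes in M[D, 'c']
D → x: PREDICT = { 'x' }
D → num: PREDICT = { 'num' }
D → a: PREDICT = { 'a' }

M[D, 'c'] = D → c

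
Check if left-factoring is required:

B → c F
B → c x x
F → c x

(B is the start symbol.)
Left-factoring is needed when two productions for the same non-terminal
share a common prefix on the right-hand side.

Productions for B:
  B → c F
  B → c x x

Found common prefix 'c' in productions for B

Answer: Yes, B has productions with common prefix 'c'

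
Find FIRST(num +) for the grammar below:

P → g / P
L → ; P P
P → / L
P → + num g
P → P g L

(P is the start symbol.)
To compute FIRST(num +), process the symbols left to right:
Symbol num is a terminal. Add 'num' and stop.
FIRST(num +) = { 'num' }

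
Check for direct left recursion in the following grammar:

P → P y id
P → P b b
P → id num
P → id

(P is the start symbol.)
Direct left recursion occurs when N → N α for some non-terminal N (the right-hand side begins with the left-hand side itself).

P → P y id: LEFT RECURSIVE (starts with P)
P → P b b: LEFT RECURSIVE (starts with P)
P → id num: starts with id
P → id: starts with id

The grammar has direct left recursion on: P.

Answer: Yes, P is left-recursive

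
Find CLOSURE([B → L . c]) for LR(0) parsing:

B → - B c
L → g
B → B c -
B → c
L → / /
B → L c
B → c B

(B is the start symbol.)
To compute CLOSURE, for each item [A → α.Bβ] where B is a non-terminal, add [B → .γ] for all productions B → γ; repeat for the newly added items until nothing changes.

Start with: [B → L . c]
The dot precedes the terminal c, so nothing is added.

CLOSURE = { [B → L . c] }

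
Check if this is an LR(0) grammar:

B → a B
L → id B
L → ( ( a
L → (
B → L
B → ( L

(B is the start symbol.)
No. Shift-reduce conflict between [L → ( .] and [L → . (]

Augment with B' → B and build the canonical LR(0) collection (I0 = CLOSURE({[B' → . B]}), then GOTO on every symbol after a dot until no new states appear). It has 12 states:
  I0: { [B → . ( L], [B → . L], [B → . a B], [B' → . B], [L → . ( ( a], [L → . (], [L → . id B] }  — shift
  I1: { [B → ( . L], [L → ( . ( a], [L → ( .], [L → . ( ( a], [L → . (], [L → . id B] }  — shift, reduce
  I2: { [B' → B .] }  — accept
  I3: { [B → L .] }  — reduce
  I4: { [B → . ( L], [B → . L], [B → . a B], [B → a . B], [L → . ( ( a], [L → . (], [L → . id B] }  — shift
  I5: { [B → . ( L], [B → . L], [B → . a B], [L → . ( ( a], [L → . (], [L → . id B], [L → id . B] }  — shift
  I6: { [L → id B .] }  — reduce
  I7: { [B → a B .] }  — reduce
  I8: { [L → ( ( . a], [L → ( . ( a], [L → ( .] }  — shift, reduce
  I9: { [B → ( L .] }  — reduce
  I10: { [L → ( ( . a] }  — shift
  I11: { [L → ( ( a .] }  — reduce

Conflict in state I1:
  Shift-reduce conflict between [L → ( .] and [L → . (]
So the grammar is NOT LR(0).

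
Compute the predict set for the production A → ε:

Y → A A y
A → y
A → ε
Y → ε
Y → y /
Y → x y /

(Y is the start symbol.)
PREDICT(A → ε) = (FIRST(RHS) \ {ε}) ∪ (FOLLOW(A) if ε ∈ FIRST(RHS), i.e. RHS ⇒* ε)
The right-hand side is ε (FIRST(ε) = { ε }), so the predict set is FOLLOW(A) = { 'y' }
PREDICT(A → ε) = { 'y' }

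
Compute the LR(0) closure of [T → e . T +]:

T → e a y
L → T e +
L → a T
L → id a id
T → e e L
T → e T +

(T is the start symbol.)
{ [T → . e T +], [T → . e a y], [T → . e e L], [T → e . T +] }

To compute CLOSURE, for each item [A → α.Bβ] where B is a non-terminal, add [B → .γ] for all productions B → γ; repeat for the newly added items until nothing changes.

Start with: [T → e . T +]
  [T → e . T +] has the dot before T: add [T → . e a y], [T → . e e L], [T → . e T +]
No further items can be added.

CLOSURE = { [T → . e T +], [T → . e a y], [T → . e e L], [T → e . T +] }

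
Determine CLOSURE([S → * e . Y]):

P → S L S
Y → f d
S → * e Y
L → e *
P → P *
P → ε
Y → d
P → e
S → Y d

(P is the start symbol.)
{ [S → * e . Y], [Y → . d], [Y → . f d] }

Start with: [S → * e . Y]
  [S → * e . Y] has the dot before Y: add [Y → . f d], [Y → . d]
No further items can be added.

CLOSURE = { [S → * e . Y], [Y → . d], [Y → . f d] }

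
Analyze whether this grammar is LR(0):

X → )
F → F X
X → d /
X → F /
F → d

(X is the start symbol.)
No. Shift-reduce conflict between [F → d .] and [X → d . /]

Augment with X' → X and build the canonical LR(0) collection (I0 = CLOSURE({[X' → . X]}), then GOTO on every symbol after a dot until no new states appear). It has 8 states:
  I0: { [F → . F X], [F → . d], [X → . )], [X → . F /], [X → . d /], [X' → . X] }  — shift
  I1: { [X → ) .] }  — reduce
  I2: { [F → . F X], [F → . d], [F → F . X], [X → . )], [X → . F /], [X → . d /], [X → F . /] }  — shift
  I3: { [X' → X .] }  — accept
  I4: { [F → d .], [X → d . /] }  — shift, reduce
  I5: { [X → d / .] }  — reduce
  I6: { [X → F / .] }  — reduce
  I7: { [F → F X .] }  — reduce

Conflict in state I4:
  Shift-reduce conflict between [F → d .] and [X → d . /]
So the grammar is NOT LR(0).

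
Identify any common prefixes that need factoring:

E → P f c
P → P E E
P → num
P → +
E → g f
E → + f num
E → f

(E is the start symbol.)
No, left-factoring is not needed

Left-factoring is needed when two productions for the same non-terminal
share a common prefix on the right-hand side.

Productions for E:
  E → P f c
  E → g f
  E → + f num
  E → f
Productions for P:
  P → P E E
  P → num
  P → +

No common prefixes found.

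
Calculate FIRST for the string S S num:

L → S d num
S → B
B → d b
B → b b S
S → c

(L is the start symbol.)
FIRST sets of the non-terminals involved (from the grammar, by fixed-point iteration):
  FIRST(S) = { 'b', 'c', 'd' }

To compute FIRST(S S num), process the symbols left to right:
Symbol S is a non-terminal. Add FIRST(S) \ {ε} = { 'b', 'c', 'd' }
S is not nullable (ε ∉ FIRST(S)), so stop here.
FIRST(S S num) = { 'b', 'c', 'd' }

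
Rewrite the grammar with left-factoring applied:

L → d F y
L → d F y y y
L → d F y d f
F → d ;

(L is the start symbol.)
L → d F y L'
L' → ε
L' → y y
L' → d f
F → d ;

Left-factoring transforms A → αβ₁ | αβ₂ into A → αA' and A' → β₁ | β₂
(α is the longest common prefix among the alternatives). Repeat until
no nonterminal has two alternatives with a common prefix.

Round 1: L has alternatives sharing prefix 'd F y'. Introduce L': L → d F y L'
  Add: L' → ε
  Add: L' → y y
  Add: L' → d f

No remaining common prefixes — done.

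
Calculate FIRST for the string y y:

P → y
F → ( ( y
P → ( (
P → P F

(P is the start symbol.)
To compute FIRST(y y), process the symbols left to right:
Symbol y is a terminal. Add 'y' and stop.
FIRST(y y) = { 'y' }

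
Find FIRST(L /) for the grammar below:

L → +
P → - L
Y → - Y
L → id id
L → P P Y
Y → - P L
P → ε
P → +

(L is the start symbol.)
{ '+', '-', 'id' }

FIRST sets of the non-terminals involved (from the grammar, by fixed-point iteration):
  FIRST(L) = { '+', '-', 'id' }

To compute FIRST(L /), process the symbols left to right:
Symbol L is a non-terminal. Add FIRST(L) \ {ε} = { '+', '-', 'id' }
L is not nullable (ε ∉ FIRST(L)), so stop here.
FIRST(L /) = { '+', '-', 'id' }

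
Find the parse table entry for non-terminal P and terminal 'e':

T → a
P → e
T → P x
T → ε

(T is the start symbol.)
P → e

To find M[P, 'e'], we find productions for P where 'e' is in the predict set (PREDICT(N → α) = (FIRST(α) \ {ε}) ∪ (FOLLOW(N) if α ⇒* ε)).

P → e: PREDICT = { 'e' }
  'e' is in predict set, so this production goes in M[P, 'e']

M[P, 'e'] = P → e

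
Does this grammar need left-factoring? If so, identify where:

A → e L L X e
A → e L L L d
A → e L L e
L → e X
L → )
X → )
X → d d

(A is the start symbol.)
Left-factoring is needed when two productions for the same non-terminal
share a common prefix on the right-hand side.

Productions for A:
  A → e L L X e
  A → e L L L d
  A → e L L e
Productions for L:
  L → e X
  L → )
Productions for X:
  X → )
  X → d d

Found common prefix 'e L L' in productions for A

Answer: Yes, A has productions with common prefix 'e L L'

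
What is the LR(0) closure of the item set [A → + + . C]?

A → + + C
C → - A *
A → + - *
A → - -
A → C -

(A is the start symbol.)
{ [A → + + . C], [C → . - A *] }

To compute CLOSURE, for each item [A → α.Bβ] where B is a non-terminal, add [B → .γ] for all productions B → γ; repeat for the newly added items until nothing changes.

Start with: [A → + + . C]
  [A → + + . C] has the dot before C: add [C → . - A *]
No further items can be added.

CLOSURE = { [A → + + . C], [C → . - A *] }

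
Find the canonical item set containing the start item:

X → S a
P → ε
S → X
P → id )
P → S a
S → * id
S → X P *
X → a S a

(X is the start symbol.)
First, augment the grammar with X' → X
I₀ = CLOSURE({ [X' → . X] }):
  [X' → . X] has the dot before X: add [X → . S a], [X → . a S a]
  [X → . S a] has the dot before S: add [S → . X], [S → . * id], [S → . X P *]
No further items can be added.

I₀ = { [S → . * id], [S → . X P *], [S → . X], [X → . S a], [X → . a S a], [X' → . X] }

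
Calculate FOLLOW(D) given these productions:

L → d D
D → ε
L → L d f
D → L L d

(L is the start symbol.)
To compute FOLLOW(D), find every occurrence of D on a right-hand side N → α D β: add FIRST(β) \ {ε}, and if β is empty or nullable also add FOLLOW(N). Iterate to a fixed point.

In L → d D: D is at the end, add FOLLOW(L)

The FOLLOW sets referred to above (computed the same way, to a fixed point):
  FOLLOW(L) = { $, 'd' }

Taking the union: FOLLOW(D) = { $, 'd' }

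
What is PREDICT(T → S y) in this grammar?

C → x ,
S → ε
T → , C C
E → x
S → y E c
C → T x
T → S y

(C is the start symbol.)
{ 'y' }

PREDICT(T → S y) = (FIRST(RHS) \ {ε}) ∪ (FOLLOW(T) if ε ∈ FIRST(RHS), i.e. RHS ⇒* ε)
FIRST(S) = { 'y', ε }
FIRST(S y) = { 'y' }
ε ∉ FIRST(S y), so FOLLOW(T) is not added.
PREDICT(T → S y) = { 'y' }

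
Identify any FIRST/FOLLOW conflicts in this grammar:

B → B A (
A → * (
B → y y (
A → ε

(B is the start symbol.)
No FIRST/FOLLOW conflicts.

A FIRST/FOLLOW conflict occurs when a non-terminal N has a nullable alternative N → β (β ⇒* ε) and another alternative N → α with FIRST(α) ∩ FOLLOW(N) ≠ ∅: on such a lookahead the parser cannot decide between expanding α and letting N vanish via β.

Nullable non-terminals: A.

A: nullable alternative(s) A → ε; FOLLOW(A) = { '(' }
  A → * (: FIRST \ {ε} = { '*' } — disjoint from FOLLOW(A)
  A → ε: FIRST \ {ε} = { } — this is the only nullable alternative, skip

B has no nullable alternative, so no FIRST/FOLLOW check is needed there.

No FIRST/FOLLOW conflicts found.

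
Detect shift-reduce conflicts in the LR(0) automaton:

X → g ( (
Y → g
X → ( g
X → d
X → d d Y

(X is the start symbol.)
Yes — I3: [X → d .] vs [X → d . d Y]

A shift-reduce conflict occurs when an LR(0) state has both:
  - a complete (reduce) item [A → α .] (dot at the end), and
  - a shift item [B → β . c γ] (dot before a terminal).

Augment with X' → X and build the canonical LR(0) collection (I0 = CLOSURE({[X' → . X]}), then GOTO on every symbol after a dot until no new states appear). It has 11 states:
  I0: { [X → . ( g], [X → . d d Y], [X → . d], [X → . g ( (], [X' → . X] }  — shift
  I1: { [X → ( . g] }  — shift
  I2: { [X' → X .] }  — accept
  I3: { [X → d . d Y], [X → d .] }  — shift, reduce
  I4: { [X → g . ( (] }  — shift
  I5: { [X → g ( . (] }  — shift
  I6: { [X → g ( ( .] }  — reduce
  I7: { [X → d d . Y], [Y → . g] }  — shift
  I8: { [X → d d Y .] }  — reduce
  I9: { [Y → g .] }  — reduce
  I10: { [X → ( g .] }  — reduce

I3 contains reduce item [X → d .] and shift item [X → d . d Y] — shift-reduce conflict.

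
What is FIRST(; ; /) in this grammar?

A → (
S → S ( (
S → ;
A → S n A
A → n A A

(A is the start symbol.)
{ ';' }

To compute FIRST(; ; /), process the symbols left to right:
Symbol ; is a terminal. Add ';' and stop.
FIRST(; ; /) = { ';' }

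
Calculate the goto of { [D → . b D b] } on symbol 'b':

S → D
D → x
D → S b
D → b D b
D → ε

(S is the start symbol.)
GOTO(I, 'b') = CLOSURE({ [A → αX.β] : [A → α.Xβ] ∈ I, X = 'b' })

Items with dot before 'b', with the dot advanced:
  [D → . b D b] → [D → b . D b]
Closure of the advanced items:
  [D → b . D b] has the dot before D: add [D → . x], [D → . S b], [D → . b D b], [D → .]
  [D → . S b] has the dot before S: add [S → . D]

GOTO = { [D → . S b], [D → . b D b], [D → . x], [D → .], [D → b . D b], [S → . D] }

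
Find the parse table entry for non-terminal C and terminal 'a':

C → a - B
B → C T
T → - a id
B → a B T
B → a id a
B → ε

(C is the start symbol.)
C → a - B

To find M[C, 'a'], we find productions for C where 'a' is in the predict set (PREDICT(N → α) = (FIRST(α) \ {ε}) ∪ (FOLLOW(N) if α ⇒* ε)).

C → a - B: PREDICT = { 'a' }
  'a' is in predict set, so this production goes in M[C, 'a']

M[C, 'a'] = C → a - B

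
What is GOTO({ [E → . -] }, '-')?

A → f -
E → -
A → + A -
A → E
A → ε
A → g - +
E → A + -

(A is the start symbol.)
{ [E → - .] }

GOTO(I, '-') = CLOSURE({ [A → αX.β] : [A → α.Xβ] ∈ I, X = '-' })

Items with dot before '-', with the dot advanced:
  [E → . -] → [E → - .]
Closure adds nothing (no advanced item has the dot before a non-terminal).

GOTO = { [E → - .] }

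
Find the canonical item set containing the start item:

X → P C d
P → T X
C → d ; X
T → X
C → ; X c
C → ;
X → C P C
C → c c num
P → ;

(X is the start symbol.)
{ [C → . ; X c], [C → . ;], [C → . c c num], [C → . d ; X], [P → . ;], [P → . T X], [T → . X], [X → . C P C], [X → . P C d], [X' → . X] }

First, augment the grammar with X' → X
I₀ = CLOSURE({ [X' → . X] }):
  [X' → . X] has the dot before X: add [X → . P C d], [X → . C P C]
  [X → . P C d] has the dot before P: add [P → . T X], [P → . ;]
  [X → . C P C] has the dot before C: add [C → . d ; X], [C → . ; X c], [C → . ;], [C → . c c num]
  [P → . T X] has the dot before T: add [T → . X]
No further items can be added.

I₀ = { [C → . ; X c], [C → . ;], [C → . c c num], [C → . d ; X], [P → . ;], [P → . T X], [T → . X], [X → . C P C], [X → . P C d], [X' → . X] }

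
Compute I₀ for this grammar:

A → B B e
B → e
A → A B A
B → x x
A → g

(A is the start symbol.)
{ [A → . A B A], [A → . B B e], [A → . g], [A' → . A], [B → . e], [B → . x x] }

First, augment the grammar with A' → A
I₀ = CLOSURE({ [A' → . A] }):
  [A' → . A] has the dot before A: add [A → . B B e], [A → . A B A], [A → . g]
  [A → . B B e] has the dot before B: add [B → . e], [B → . x x]
No further items can be added.

I₀ = { [A → . A B A], [A → . B B e], [A → . g], [A' → . A], [B → . e], [B → . x x] }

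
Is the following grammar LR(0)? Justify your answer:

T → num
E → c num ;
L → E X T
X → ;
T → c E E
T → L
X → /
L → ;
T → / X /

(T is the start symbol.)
Augment with T' → T and build the canonical LR(0) collection (I0 = CLOSURE({[T' → . T]}), then GOTO on every symbol after a dot until no new states appear). It has 19 states:
  I0: { [E → . c num ;], [L → . ;], [L → . E X T], [T → . / X /], [T → . L], [T → . c E E], [T → . num], [T' → . T] }  — shift
  I1: { [T → / . X /], [X → . /], [X → . ;] }  — shift
  I2: { [L → ; .] }  — reduce
  I3: { [L → E . X T], [X → . /], [X → . ;] }  — shift
  I4: { [T → L .] }  — reduce
  I5: { [T' → T .] }  — accept
  I6: { [E → . c num ;], [E → c . num ;], [T → c . E E] }  — shift
  I7: { [T → num .] }  — reduce
  I8: { [E → . c num ;], [T → c E . E] }  — shift
  I9: { [E → c . num ;] }  — shift
  I10: { [E → c num . ;] }  — shift
  I11: { [E → c num ; .] }  — reduce
  I12: { [T → c E E .] }  — reduce
  I13: { [X → / .] }  — reduce
  I14: { [X → ; .] }  — reduce
  I15: { [E → . c num ;], [L → . ;], [L → . E X T], [L → E X . T], [T → . / X /], [T → . L], [T → . c E E], [T → . num] }  — shift
  I16: { [L → E X T .] }  — reduce
  I17: { [T → / X . /] }  — shift
  I18: { [T → / X / .] }  — reduce

Every state is either a pure shift/goto state or contains exactly one complete item and nothing to shift — no conflicts. The grammar is LR(0).

Answer: Yes, the grammar is LR(0)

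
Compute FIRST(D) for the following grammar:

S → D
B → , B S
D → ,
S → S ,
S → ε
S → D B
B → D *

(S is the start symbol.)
{ ',' }

To compute FIRST(D), examine every production with D on the left-hand side, reading each right-hand side left to right until a non-nullable symbol is reached.

From D → ,:
  - ',' is a terminal: add ',' and stop

Collecting: FIRST(D) = { ',' }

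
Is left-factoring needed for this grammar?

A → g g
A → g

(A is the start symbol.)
Yes, A has productions with common prefix 'g'

Left-factoring is needed when two productions for the same non-terminal
share a common prefix on the right-hand side.

Productions for A:
  A → g g
  A → g

Found common prefix 'g' in productions for A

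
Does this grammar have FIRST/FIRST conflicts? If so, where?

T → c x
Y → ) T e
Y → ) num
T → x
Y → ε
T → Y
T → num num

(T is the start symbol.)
Yes. Y → ')' T e / Y → ')' num on { ')' }

FIRST sets of the non-terminals at (or reachable through a nullable prefix from) the front of some alternative:
  FIRST(Y) = { ')', ε }

Productions for T:
  T → c x: FIRST = { 'c' }
  T → x: FIRST = { 'x' }
  T → Y: FIRST = { ')', ε }
  T → num num: FIRST = { 'num' }
Productions for Y:
  Y → ) T e: FIRST = { ')' }
  Y → ) num: FIRST = { ')' }
  Y → ε: FIRST = { ε }

Conflict for Y: Y → ) T e and Y → ) num
  Overlap: { ')' }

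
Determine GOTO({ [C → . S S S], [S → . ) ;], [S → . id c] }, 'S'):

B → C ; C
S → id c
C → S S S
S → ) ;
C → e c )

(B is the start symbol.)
GOTO(I, 'S') = CLOSURE({ [A → αX.β] : [A → α.Xβ] ∈ I, X = 'S' })

Items with dot before 'S', with the dot advanced:
  [C → . S S S] → [C → S . S S]
Closure of the advanced items:
  [C → S . S S] has the dot before S: add [S → . id c], [S → . ) ;]

GOTO = { [C → S . S S], [S → . ) ;], [S → . id c] }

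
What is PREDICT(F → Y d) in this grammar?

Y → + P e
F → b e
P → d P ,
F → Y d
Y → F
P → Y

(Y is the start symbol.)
PREDICT(F → Y d) = (FIRST(RHS) \ {ε}) ∪ (FOLLOW(F) if ε ∈ FIRST(RHS), i.e. RHS ⇒* ε)
FIRST(Y) = { '+', 'b' }
FIRST(Y d) = { '+', 'b' }
ε ∉ FIRST(Y d), so FOLLOW(F) is not added.
PREDICT(F → Y d) = { '+', 'b' }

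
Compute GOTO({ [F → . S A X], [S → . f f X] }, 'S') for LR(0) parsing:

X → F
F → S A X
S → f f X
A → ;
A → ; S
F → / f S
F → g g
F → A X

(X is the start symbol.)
{ [A → . ; S], [A → . ;], [F → S . A X] }

GOTO(I, 'S') = CLOSURE({ [A → αX.β] : [A → α.Xβ] ∈ I, X = 'S' })

Items with dot before 'S', with the dot advanced:
  [F → . S A X] → [F → S . A X]
Closure of the advanced items:
  [F → S . A X] has the dot before A: add [A → . ;], [A → . ; S]

GOTO = { [A → . ; S], [A → . ;], [F → S . A X] }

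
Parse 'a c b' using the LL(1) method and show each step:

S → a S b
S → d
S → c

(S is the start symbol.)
LL(1) parsing maintains a stack (initially the start symbol over $) and the input. At each step: if the stack top is a terminal, match it against the current input token; if it is a non-terminal N, replace it with the RHS of M[N, lookahead] (the unique production whose predict set contains the lookahead).

Stack is shown with the top on the left.

Stack    Input    Action
------------------------
S $      a c b $  output S → a S b
a S b $  a c b $  match 'a'
S b $    c b $    output S → c
c b $    c b $    match 'c'
b $      b $      match 'b'
$        $        accept

The string is accepted.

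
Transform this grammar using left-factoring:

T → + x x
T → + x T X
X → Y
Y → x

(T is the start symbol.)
Left-factoring transforms A → αβ₁ | αβ₂ into A → αA' and A' → β₁ | β₂
(α is the longest common prefix among the alternatives). Repeat until
no nonterminal has two alternatives with a common prefix.

Round 1: T has alternatives sharing prefix '+ x'. Introduce T': T → + x T'
  Add: T' → x
  Add: T' → T X

No remaining common prefixes — done.

Resulting grammar:
T → + x T'
T' → x
T' → T X
X → Y
Y → x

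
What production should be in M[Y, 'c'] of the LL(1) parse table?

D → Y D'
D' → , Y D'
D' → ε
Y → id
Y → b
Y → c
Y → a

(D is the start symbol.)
To find M[Y, 'c'], we find productions for Y where 'c' is in the predict set (PREDICT(N → α) = (FIRST(α) \ {ε}) ∪ (FOLLOW(N) if α ⇒* ε)).

Y → id: PREDICT = { 'id' }
Y → b: PREDICT = { 'b' }
Y → c: PREDICT = { 'c' }
  'c' is in predict set, so this production goes in M[Y, 'c']
Y → a: PREDICT = { 'a' }

M[Y, 'c'] = Y → c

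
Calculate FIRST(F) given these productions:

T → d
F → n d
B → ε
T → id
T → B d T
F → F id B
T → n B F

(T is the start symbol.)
{ 'n' }

To compute FIRST(F), examine every production with F on the left-hand side, reading each right-hand side left to right until a non-nullable symbol is reached.

From F → n d:
  - n is a terminal: add 'n' and stop
From F → F id B:
  - F is the symbol being defined: contributes nothing new
    F is not nullable, so stop

Collecting: FIRST(F) = { 'n' }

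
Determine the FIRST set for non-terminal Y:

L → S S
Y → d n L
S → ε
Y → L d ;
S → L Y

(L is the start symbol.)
{ 'd' }

FIRST sets of the other non-terminals involved (by the same procedure, iterated to a fixed point):
  FIRST(L) = { 'd', ε }

From Y → d n L:
  - d is a terminal: add 'd' and stop
From Y → L d ;:
  - L is a non-terminal: add FIRST(L) \ {ε} = { 'd' }
    L is nullable, so continue to the next symbol
  - d is a terminal: add 'd' and stop

Collecting: FIRST(Y) = { 'd' }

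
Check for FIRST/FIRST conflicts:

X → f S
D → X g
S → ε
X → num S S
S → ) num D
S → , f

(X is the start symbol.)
A FIRST/FIRST conflict occurs when two productions N → α and N → β for the same non-terminal have FIRST(α) ∩ FIRST(β) ≠ ∅ (with ε ∈ FIRST of a nullable right-hand side, so two nullable alternatives also conflict).

Productions for X:
  X → f S: FIRST = { 'f' }
  X → num S S: FIRST = { 'num' }
Productions for S:
  S → ε: FIRST = { ε }
  S → ) num D: FIRST = { ')' }
  S → , f: FIRST = { ',' }
D has only one production, so no FIRST/FIRST conflict is possible there.

All alternatives of each non-terminal have pairwise disjoint FIRST sets.

Answer: No FIRST/FIRST conflicts.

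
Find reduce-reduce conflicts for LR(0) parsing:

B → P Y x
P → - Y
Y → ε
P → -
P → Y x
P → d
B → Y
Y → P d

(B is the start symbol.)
Yes — I1: [P → - .] vs [Y → .]; I9: [P → d .] vs [Y → P d .]; I10: [B → P Y x .] vs [P → Y x .]

A reduce-reduce conflict occurs when an LR(0) state has two complete items [A → α .] and [B → β .] — both call for a reduction, and with no lookahead the parser cannot choose between them.

Augment with B' → B and build the canonical LR(0) collection (I0 = CLOSURE({[B' → . B]}), then GOTO on every symbol after a dot until no new states appear). It has 13 states:
  I0: { [B → . P Y x], [B → . Y], [B' → . B], [P → . - Y], [P → . -], [P → . Y x], [P → . d], [Y → . P d], [Y → .] }  — shift, reduce
  I1: { [P → - . Y], [P → - .], [P → . - Y], [P → . -], [P → . Y x], [P → . d], [Y → . P d], [Y → .] }  — shift, 2 reduces
  I2: { [B' → B .] }  — accept
  I3: { [B → P . Y x], [P → . - Y], [P → . -], [P → . Y x], [P → . d], [Y → . P d], [Y → .], [Y → P . d] }  — shift, reduce
  I4: { [B → Y .], [P → Y . x] }  — shift, reduce
  I5: { [P → d .] }  — reduce
  I6: { [P → Y x .] }  — reduce
  I7: { [Y → P . d] }  — shift
  I8: { [B → P Y . x], [P → Y . x] }  — shift
  I9: { [P → d .], [Y → P d .] }  — 2 reduces
  I10: { [B → P Y x .], [P → Y x .] }  — 2 reduces
  I11: { [Y → P d .] }  — reduce
  I12: { [P → - Y .], [P → Y . x] }  — shift, reduce

I1 contains complete items [P → - .], [Y → .] — reduce-reduce conflict.
I9 contains complete items [P → d .], [Y → P d .] — reduce-reduce conflict.
I10 contains complete items [B → P Y x .], [P → Y x .] — reduce-reduce conflict.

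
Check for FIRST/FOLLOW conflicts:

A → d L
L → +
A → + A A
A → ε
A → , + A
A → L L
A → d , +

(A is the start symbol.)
Nullable non-terminals: A.
FIRST sets used below: FIRST(L) = { '+' }

A: nullable alternative(s) A → ε; FOLLOW(A) = { $, '+', ',', 'd' }
  A → d L: FIRST \ {ε} = { 'd' } — overlaps FOLLOW(A) on { 'd' }: CONFLICT
  A → + A A: FIRST \ {ε} = { '+' } — overlaps FOLLOW(A) on { '+' }: CONFLICT
  A → ε: FIRST \ {ε} = { } — this is the only nullable alternative, skip
  A → , + A: FIRST \ {ε} = { ',' } — overlaps FOLLOW(A) on { ',' }: CONFLICT
  A → L L: FIRST \ {ε} = { '+' } — overlaps FOLLOW(A) on { '+' }: CONFLICT
  A → d , +: FIRST \ {ε} = { 'd' } — overlaps FOLLOW(A) on { 'd' }: CONFLICT

L has no nullable alternative, so no FIRST/FOLLOW check is needed there.

So the grammar has 5 FIRST/FOLLOW conflicts (marked CONFLICT above).

Answer: Yes. A → d L with FOLLOW(A) on { 'd' }; A → '+' A A with FOLLOW(A) on { '+' }; A → ',' '+' A with FOLLOW(A) on { ',' }; A → L L with FOLLOW(A) on { '+' }; A → d ',' '+' with FOLLOW(A) on { 'd' }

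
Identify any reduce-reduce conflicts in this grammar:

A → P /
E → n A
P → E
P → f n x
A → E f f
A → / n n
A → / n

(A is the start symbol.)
A reduce-reduce conflict occurs when an LR(0) state has two complete items [A → α .] and [B → β .] — both call for a reduction, and with no lookahead the parser cannot choose between them.

Augment with A' → A and build the canonical LR(0) collection (I0 = CLOSURE({[A' → . A]}), then GOTO on every symbol after a dot until no new states appear). It has 15 states:
  I0: { [A → . / n n], [A → . / n], [A → . E f f], [A → . P /], [A' → . A], [E → . n A], [P → . E], [P → . f n x] }  — shift
  I1: { [A → / . n n], [A → / . n] }  — shift
  I2: { [A' → A .] }  — accept
  I3: { [A → E . f f], [P → E .] }  — shift, reduce
  I4: { [A → P . /] }  — shift
  I5: { [P → f . n x] }  — shift
  I6: { [A → . / n n], [A → . / n], [A → . E f f], [A → . P /], [E → . n A], [E → n . A], [P → . E], [P → . f n x] }  — shift
  I7: { [E → n A .] }  — reduce
  I8: { [P → f n . x] }  — shift
  I9: { [P → f n x .] }  — reduce
  I10: { [A → P / .] }  — reduce
  I11: { [A → E f . f] }  — shift
  I12: { [A → E f f .] }  — reduce
  I13: { [A → / n . n], [A → / n .] }  — shift, reduce
  I14: { [A → / n n .] }  — reduce

No state contains more than one complete item.

Answer: No reduce-reduce conflicts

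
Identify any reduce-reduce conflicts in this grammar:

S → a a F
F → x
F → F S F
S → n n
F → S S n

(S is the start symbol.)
Augment with S' → S and build the canonical LR(0) collection (I0 = CLOSURE({[S' → . S]}), then GOTO on every symbol after a dot until no new states appear). It has 13 states:
  I0: { [S → . a a F], [S → . n n], [S' → . S] }  — shift
  I1: { [S' → S .] }  — accept
  I2: { [S → a . a F] }  — shift
  I3: { [S → n . n] }  — shift
  I4: { [S → n n .] }  — reduce
  I5: { [F → . F S F], [F → . S S n], [F → . x], [S → . a a F], [S → . n n], [S → a a . F] }  — shift
  I6: { [F → F . S F], [S → . a a F], [S → . n n], [S → a a F .] }  — shift, reduce
  I7: { [F → S . S n], [S → . a a F], [S → . n n] }  — shift
  I8: { [F → x .] }  — reduce
  I9: { [F → S S . n] }  — shift
  I10: { [F → S S n .] }  — reduce
  I11: { [F → . F S F], [F → . S S n], [F → . x], [F → F S . F], [S → . a a F], [S → . n n] }  — shift
  I12: { [F → F . S F], [F → F S F .], [S → . a a F], [S → . n n] }  — shift, reduce

No state contains more than one complete item.

Answer: No reduce-reduce conflicts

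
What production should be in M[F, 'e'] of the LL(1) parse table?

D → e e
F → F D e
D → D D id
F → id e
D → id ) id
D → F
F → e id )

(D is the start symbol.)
To find M[F, 'e'], we find productions for F where 'e' is in the predict set (PREDICT(N → α) = (FIRST(α) \ {ε}) ∪ (FOLLOW(N) if α ⇒* ε)).

Relevant sets:
  FIRST(F) = { 'e', 'id' }

F → F D e: PREDICT = { 'e', 'id' }
  'e' is in predict set, so this production goes in M[F, 'e']
F → id e: PREDICT = { 'id' }
F → e id ): PREDICT = { 'e' }
  'e' is in predict set, so this production goes in M[F, 'e']

M[F, 'e'] = F → F D e, F → e id )  (a multiply-defined cell — the grammar is not LL(1))

Answer: F → F D e, F → e id )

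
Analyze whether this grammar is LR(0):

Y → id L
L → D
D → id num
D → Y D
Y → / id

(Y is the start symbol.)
Augment with Y' → Y and build the canonical LR(0) collection (I0 = CLOSURE({[Y' → . Y]}), then GOTO on every symbol after a dot until no new states appear). It has 11 states:
  I0: { [Y → . / id], [Y → . id L], [Y' → . Y] }  — shift
  I1: { [Y → / . id] }  — shift
  I2: { [Y' → Y .] }  — accept
  I3: { [D → . Y D], [D → . id num], [L → . D], [Y → . / id], [Y → . id L], [Y → id . L] }  — shift
  I4: { [L → D .] }  — reduce
  I5: { [Y → id L .] }  — reduce
  I6: { [D → . Y D], [D → . id num], [D → Y . D], [Y → . / id], [Y → . id L] }  — shift
  I7: { [D → . Y D], [D → . id num], [D → id . num], [L → . D], [Y → . / id], [Y → . id L], [Y → id . L] }  — shift
  I8: { [D → id num .] }  — reduce
  I9: { [D → Y D .] }  — reduce
  I10: { [Y → / id .] }  — reduce

Every state is either a pure shift/goto state or contains exactly one complete item and nothing to shift — no conflicts. The grammar is LR(0).

Answer: Yes, the grammar is LR(0)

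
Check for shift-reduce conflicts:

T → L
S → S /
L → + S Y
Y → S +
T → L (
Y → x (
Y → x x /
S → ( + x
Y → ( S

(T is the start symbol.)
Yes — I2: [T → L .] vs [T → L . (]; I17: [Y → ( S .] vs [S → S . /]

A shift-reduce conflict occurs when an LR(0) state has both:
  - a complete (reduce) item [A → α .] (dot at the end), and
  - a shift item [B → β . c γ] (dot before a terminal).

Augment with T' → T and build the canonical LR(0) collection (I0 = CLOSURE({[T' → . T]}), then GOTO on every symbol after a dot until no new states appear). It has 19 states:
  I0: { [L → . + S Y], [T → . L (], [T → . L], [T' → . T] }  — shift
  I1: { [L → + . S Y], [S → . ( + x], [S → . S /] }  — shift
  I2: { [T → L . (], [T → L .] }  — shift, reduce
  I3: { [T' → T .] }  — accept
  I4: { [T → L ( .] }  — reduce
  I5: { [S → ( . + x] }  — shift
  I6: { [L → + S . Y], [S → . ( + x], [S → . S /], [S → S . /], [Y → . ( S], [Y → . S +], [Y → . x (], [Y → . x x /] }  — shift
  I7: { [S → ( . + x], [S → . ( + x], [S → . S /], [Y → ( . S] }  — shift
  I8: { [S → S / .] }  — reduce
  I9: { [S → S . /], [Y → S . +] }  — shift
  I10: { [L → + S Y .] }  — reduce
  I11: { [Y → x . (], [Y → x . x /] }  — shift
  I12: { [Y → x ( .] }  — reduce
  I13: { [Y → x x . /] }  — shift
  I14: { [Y → x x / .] }  — reduce
  I15: { [Y → S + .] }  — reduce
  I16: { [S → ( + . x] }  — shift
  I17: { [S → S . /], [Y → ( S .] }  — shift, reduce
  I18: { [S → ( + x .] }  — reduce

I2 contains reduce item [T → L .] and shift item [T → L . (] — shift-reduce conflict.
I17 contains reduce item [Y → ( S .] and shift item [S → S . /] — shift-reduce conflict.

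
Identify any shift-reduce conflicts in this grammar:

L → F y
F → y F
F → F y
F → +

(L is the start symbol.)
A shift-reduce conflict occurs when an LR(0) state has both:
  - a complete (reduce) item [A → α .] (dot at the end), and
  - a shift item [B → β . c γ] (dot before a terminal).

Augment with L' → L and build the canonical LR(0) collection (I0 = CLOSURE({[L' → . L]}), then GOTO on every symbol after a dot until no new states appear). It has 8 states:
  I0: { [F → . +], [F → . F y], [F → . y F], [L → . F y], [L' → . L] }  — shift
  I1: { [F → + .] }  — reduce
  I2: { [F → F . y], [L → F . y] }  — shift
  I3: { [L' → L .] }  — accept
  I4: { [F → . +], [F → . F y], [F → . y F], [F → y . F] }  — shift
  I5: { [F → F . y], [F → y F .] }  — shift, reduce
  I6: { [F → F y .] }  — reduce
  I7: { [F → F y .], [L → F y .] }  — 2 reduces

I5 contains reduce item [F → y F .] and shift item [F → F . y] — shift-reduce conflict.

Answer: Yes — I5: [F → y F .] vs [F → F . y]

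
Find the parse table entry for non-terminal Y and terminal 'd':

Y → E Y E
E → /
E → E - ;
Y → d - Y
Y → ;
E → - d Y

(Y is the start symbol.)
To find M[Y, 'd'], we find productions for Y where 'd' is in the predict set (PREDICT(N → α) = (FIRST(α) \ {ε}) ∪ (FOLLOW(N) if α ⇒* ε)).

Relevant sets:
  FIRST(E) = { '-', '/' }

Y → E Y E: PREDICT = { '-', '/' }
Y → d - Y: PREDICT = { 'd' }
  'd' is in predict set, so this production goes in M[Y, 'd']
Y → ;: PREDICT = { ';' }

M[Y, 'd'] = Y → d - Y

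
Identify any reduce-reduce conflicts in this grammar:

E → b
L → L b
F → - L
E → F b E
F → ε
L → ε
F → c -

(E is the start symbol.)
Augment with E' → E and build the canonical LR(0) collection (I0 = CLOSURE({[E' → . E]}), then GOTO on every symbol after a dot until no new states appear). It has 11 states:
  I0: { [E → . F b E], [E → . b], [E' → . E], [F → . - L], [F → . c -], [F → .] }  — shift, reduce
  I1: { [F → - . L], [L → . L b], [L → .] }  — reduce
  I2: { [E' → E .] }  — accept
  I3: { [E → F . b E] }  — shift
  I4: { [E → b .] }  — reduce
  I5: { [F → c . -] }  — shift
  I6: { [F → c - .] }  — reduce
  I7: { [E → . F b E], [E → . b], [E → F b . E], [F → . - L], [F → . c -], [F → .] }  — shift, reduce
  I8: { [E → F b E .] }  — reduce
  I9: { [F → - L .], [L → L . b] }  — shift, reduce
  I10: { [L → L b .] }  — reduce

No state contains more than one complete item.

Answer: No reduce-reduce conflicts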